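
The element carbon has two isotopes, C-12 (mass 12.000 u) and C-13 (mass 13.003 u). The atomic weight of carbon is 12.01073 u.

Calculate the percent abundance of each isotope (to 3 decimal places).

Writing the weighted mean with unknown fraction x of C-12:
12.000·x + 13.003·(1 − x) = 12.01073
(12.000 − 13.003)·x = 12.01073 − 13.003
x = -0.99227 / -1.003 = 0.98930 → 98.930% C-12, 1.070% C-13.

C-12: 98.930%, C-13: 1.070%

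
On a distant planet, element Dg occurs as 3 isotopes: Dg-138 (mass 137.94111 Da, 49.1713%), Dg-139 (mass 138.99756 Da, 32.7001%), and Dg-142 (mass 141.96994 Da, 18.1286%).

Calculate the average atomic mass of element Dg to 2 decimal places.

Average mass = Σ (abundance × isotope mass) = 0.491713 × 137.94111 + 0.327001 × 138.99756 + 0.181286 × 141.96994
= 67.827437 + 45.452341 + 25.737163 = 139.016941 Da

139.02 Da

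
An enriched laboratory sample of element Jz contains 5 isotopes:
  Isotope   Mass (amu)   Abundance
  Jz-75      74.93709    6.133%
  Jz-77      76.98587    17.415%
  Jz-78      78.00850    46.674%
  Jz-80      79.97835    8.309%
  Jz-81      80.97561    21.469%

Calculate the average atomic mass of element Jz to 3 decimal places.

Average mass = Σ (abundance × isotope mass) = 0.06133 × 74.93709 + 0.17415 × 76.98587 + 0.46674 × 78.00850 + 0.08309 × 79.97835 + 0.21469 × 80.97561
= 4.595892 + 13.407089 + 36.409687 + 6.645401 + 17.384654 = 78.442723 amu

78.443 amu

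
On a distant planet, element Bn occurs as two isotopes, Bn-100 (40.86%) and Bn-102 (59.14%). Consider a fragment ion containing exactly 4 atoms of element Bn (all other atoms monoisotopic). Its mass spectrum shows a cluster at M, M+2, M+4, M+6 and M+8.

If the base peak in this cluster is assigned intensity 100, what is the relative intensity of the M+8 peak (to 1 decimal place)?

34.9

Term probabilities: M 0.0279, M+2 0.1614, M+4 0.3504, M+6 0.3381, M+8 0.1223. Base peak = M+4.
P(M+4) = C(4,2) × 0.4086^2 × 0.5914^2 = 6 × 0.16695396 × 0.34975396 = 0.350357 (base)
P(M+8) = C(4,4) × 0.4086^0 × 0.5914^4 = 1 × 1.0000 × 0.12232783 = 0.122328
Relative intensity = 0.122328 / 0.350357 × 100 = 34.9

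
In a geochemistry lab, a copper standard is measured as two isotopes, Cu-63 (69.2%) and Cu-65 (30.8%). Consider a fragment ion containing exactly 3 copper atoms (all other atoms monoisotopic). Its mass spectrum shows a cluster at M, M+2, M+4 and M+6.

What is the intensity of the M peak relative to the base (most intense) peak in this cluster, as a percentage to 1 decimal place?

74.9%

Binomial terms of (0.692 + 0.308)^3: M 0.3314, M+2 0.4425, M+4 0.1969, M+6 0.0292 → M+2 is the base peak.
P(M+2) = C(3,1) × 0.692^2 × 0.308^1 = 3 × 0.478864 × 0.3080 = 0.442470 (base)
P(M) = C(3,0) × 0.692^3 × 0.308^0 = 1 × 0.33137389 × 1.0000 = 0.331374
Relative intensity = 0.331374 / 0.442470 × 100 = 74.9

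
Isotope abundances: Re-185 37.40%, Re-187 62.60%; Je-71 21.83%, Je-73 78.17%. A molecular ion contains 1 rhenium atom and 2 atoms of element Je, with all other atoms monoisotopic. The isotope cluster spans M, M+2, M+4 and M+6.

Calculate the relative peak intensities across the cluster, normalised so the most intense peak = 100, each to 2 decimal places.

4.03 : 35.61 : 100.00 : 86.51

Rhenium pattern (n=1): 0.3740 : 0.6260
Element Je pattern (n=2): 0.04765489 : 0.34129022 : 0.61105489
Convolve the two distributions (both contribute in 2-u steps):
  M: 0.3740×0.04765489 = 0.017823
  M+2: 0.3740×0.34129022 + 0.6260×0.04765489 = 0.157475
  M+4: 0.3740×0.61105489 + 0.6260×0.34129022 = 0.442182
  M+6: 0.6260×0.61105489 = 0.382520
Scale to base peak (0.442182) = 100: 4.03 : 35.61 : 100.00 : 86.51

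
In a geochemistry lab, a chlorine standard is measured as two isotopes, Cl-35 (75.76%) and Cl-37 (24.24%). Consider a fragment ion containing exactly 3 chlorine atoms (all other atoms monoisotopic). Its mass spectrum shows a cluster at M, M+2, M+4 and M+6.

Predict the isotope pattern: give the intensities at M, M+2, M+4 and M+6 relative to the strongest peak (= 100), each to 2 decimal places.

The 3 Cl atoms are independent, so intensities follow the terms of (0.7576 + 0.2424)^3.
P(M) = 0.7576^3 = 0.434830
P(M+2) = 3 × 0.7576^2 × 0.2424^1 = 0.417382
P(M+4) = 3 × 0.7576^1 × 0.2424^2 = 0.133545
P(M+6) = 0.2424^3 = 0.014243
The M peak is largest (0.434830); scaling to 100 gives 100.00 : 95.99 : 30.71 : 3.28.

100.00 : 95.99 : 30.71 : 3.28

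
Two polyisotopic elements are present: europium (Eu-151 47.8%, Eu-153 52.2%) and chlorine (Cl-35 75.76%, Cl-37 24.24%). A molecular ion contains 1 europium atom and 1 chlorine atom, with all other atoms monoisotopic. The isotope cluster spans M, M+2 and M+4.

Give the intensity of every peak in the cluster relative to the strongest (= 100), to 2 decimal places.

Europium pattern (n=1): 0.4780 : 0.5220
Chlorine pattern (n=1): 0.7576 : 0.2424
Convolve the two distributions (both contribute in 2-u steps):
  M: 0.4780×0.7576 = 0.362133
  M+2: 0.4780×0.2424 + 0.5220×0.7576 = 0.511334
  M+4: 0.5220×0.2424 = 0.126533
Scale to base peak (0.511334) = 100: 70.82 : 100.00 : 24.75

70.82 : 100.00 : 24.75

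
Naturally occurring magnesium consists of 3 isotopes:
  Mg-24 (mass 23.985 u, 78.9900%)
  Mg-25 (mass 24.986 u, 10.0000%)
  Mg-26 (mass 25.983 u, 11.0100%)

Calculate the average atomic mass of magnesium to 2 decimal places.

Weight each isotope mass by its fractional abundance: 0.789900 × 23.985 + 0.100000 × 24.986 + 0.110100 × 25.983
= 18.9458 + 2.4986 + 2.8607 = 24.3051 u

24.31 u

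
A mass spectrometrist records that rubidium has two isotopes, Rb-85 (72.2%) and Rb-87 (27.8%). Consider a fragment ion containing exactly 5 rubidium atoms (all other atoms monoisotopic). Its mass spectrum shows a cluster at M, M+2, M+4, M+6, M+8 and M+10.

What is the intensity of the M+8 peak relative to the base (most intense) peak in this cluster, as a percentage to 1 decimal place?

5.7%

Binomial terms of (0.722 + 0.278)^5: M 0.1962, M+2 0.3777, M+4 0.2909, M+6 0.1120, M+8 0.0216, M+10 0.0017 → M+2 is the base peak.
P(M+2) = C(5,1) × 0.722^4 × 0.278^1 = 5 × 0.27173701 × 0.2780 = 0.377714 (base)
P(M+8) = C(5,4) × 0.722^1 × 0.278^4 = 5 × 0.7220 × 0.00597282 = 0.021562
Relative intensity = 0.021562 / 0.377714 × 100 = 5.7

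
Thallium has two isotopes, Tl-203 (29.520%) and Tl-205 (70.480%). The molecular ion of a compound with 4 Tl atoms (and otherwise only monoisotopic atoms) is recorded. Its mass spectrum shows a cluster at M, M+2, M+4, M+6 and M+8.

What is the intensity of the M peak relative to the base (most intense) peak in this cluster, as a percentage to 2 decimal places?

1.84%

Term probabilities: M 0.0076, M+2 0.0725, M+4 0.2597, M+6 0.4134, M+8 0.2468. Base peak = M+6.
P(M+6) = C(4,3) × 0.29520^1 × 0.70480^3 = 4 × 0.2952 × 0.35010449 = 0.413403 (base)
P(M) = C(4,0) × 0.29520^4 × 0.70480^0 = 1 × 0.00759391 × 1.0000 = 0.007594
Relative intensity = 0.007594 / 0.413403 × 100 = 1.84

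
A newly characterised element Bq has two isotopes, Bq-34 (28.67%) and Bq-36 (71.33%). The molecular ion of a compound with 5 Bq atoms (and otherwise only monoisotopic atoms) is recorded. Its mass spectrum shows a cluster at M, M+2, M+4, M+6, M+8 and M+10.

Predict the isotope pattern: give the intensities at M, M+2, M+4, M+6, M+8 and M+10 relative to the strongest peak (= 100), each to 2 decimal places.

Each Bq atom is independently Bq-34 (p = 0.2867) or Bq-36 (q = 0.7133); the cluster is the binomial expansion (p + q)^5.
P(M) = 0.2867^5 = 0.001937
P(M+2) = 5 × 0.2867^4 × 0.7133^1 = 0.024096
P(M+4) = 10 × 0.2867^3 × 0.7133^2 = 0.119902
P(M+6) = 10 × 0.2867^2 × 0.7133^3 = 0.298313
P(M+8) = 5 × 0.2867^1 × 0.7133^4 = 0.371096
P(M+10) = 0.7133^5 = 0.184655
The M+8 peak is largest (0.371096); scaling to 100 gives 0.52 : 6.49 : 32.31 : 80.39 : 100.00 : 49.76.

0.52 : 6.49 : 32.31 : 80.39 : 100.00 : 49.76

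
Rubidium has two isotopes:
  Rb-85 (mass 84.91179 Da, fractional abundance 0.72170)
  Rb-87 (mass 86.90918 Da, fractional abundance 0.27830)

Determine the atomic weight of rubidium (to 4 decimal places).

Weight each isotope mass by its fractional abundance: 0.72170 × 84.91179 + 0.27830 × 86.90918
= 61.280839 + 24.186825 = 85.467664 Da

85.4677 Da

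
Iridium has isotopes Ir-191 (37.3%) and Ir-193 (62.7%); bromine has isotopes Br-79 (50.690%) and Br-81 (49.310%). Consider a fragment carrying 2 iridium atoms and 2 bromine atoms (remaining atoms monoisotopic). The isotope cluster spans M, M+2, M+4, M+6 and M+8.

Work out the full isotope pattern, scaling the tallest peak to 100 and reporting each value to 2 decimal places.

Iridium pattern (n=2): 0.139129 : 0.467742 : 0.393129
Bromine pattern (n=2): 0.25694761 : 0.49990478 : 0.24314761
Convolve the two distributions (both contribute in 2-u steps):
  M: 0.139129×0.25694761 = 0.035749
  M+2: 0.139129×0.49990478 + 0.467742×0.25694761 = 0.189736
  M+4: 0.139129×0.24314761 + 0.467742×0.49990478 + 0.393129×0.25694761 = 0.368669
  M+6: 0.467742×0.24314761 + 0.393129×0.49990478 = 0.310257
  M+8: 0.393129×0.24314761 = 0.095588
Scale to base peak (0.368669) = 100: 9.70 : 51.47 : 100.00 : 84.16 : 25.93

9.70 : 51.47 : 100.00 : 84.16 : 25.93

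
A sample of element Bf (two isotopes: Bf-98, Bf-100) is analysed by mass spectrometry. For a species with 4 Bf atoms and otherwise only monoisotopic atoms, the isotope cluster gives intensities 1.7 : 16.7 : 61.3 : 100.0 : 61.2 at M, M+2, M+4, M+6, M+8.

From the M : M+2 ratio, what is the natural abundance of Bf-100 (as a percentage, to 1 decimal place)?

71.1%

If p is the fraction of Bf that is Bf-98, then I(M+2)/I(M) = [C(4,1)·p^3·(1−p)] / p^4 = 4·(1−p)/p = 16.7/1.7 = 9.8235
(1−p)/p = 9.8235/4 = 2.4559  ⇒  p = 1/(1 + 2.4559) = 0.2894
Bf-98: 28.9%, Bf-100: 71.1%.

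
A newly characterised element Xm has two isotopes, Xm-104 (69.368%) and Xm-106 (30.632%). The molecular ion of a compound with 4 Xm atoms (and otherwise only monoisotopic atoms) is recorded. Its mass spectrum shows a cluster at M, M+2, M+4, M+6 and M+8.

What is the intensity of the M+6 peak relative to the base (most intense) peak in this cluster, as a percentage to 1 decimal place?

19.5%

Term probabilities: M 0.2315, M+2 0.4090, M+4 0.2709, M+6 0.0798, M+8 0.0088. Base peak = M+2.
P(M+2) = C(4,1) × 0.69368^3 × 0.30632^1 = 4 × 0.33379323 × 0.30632 = 0.408990 (base)
P(M+6) = C(4,3) × 0.69368^1 × 0.30632^3 = 4 × 0.69368 × 0.0287426 = 0.079753
Relative intensity = 0.079753 / 0.408990 × 100 = 19.5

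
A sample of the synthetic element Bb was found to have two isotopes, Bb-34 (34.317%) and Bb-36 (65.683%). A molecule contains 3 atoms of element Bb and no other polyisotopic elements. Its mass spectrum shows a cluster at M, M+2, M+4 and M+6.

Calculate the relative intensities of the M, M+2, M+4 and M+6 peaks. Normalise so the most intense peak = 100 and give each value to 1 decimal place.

9.1 : 52.2 : 100.0 : 63.8

Expanding (0.34317 + 0.65683)^3:
P(M) = 0.34317^3 = 0.040414
P(M+2) = 3 × 0.34317^2 × 0.65683^1 = 0.232056
P(M+4) = 3 × 0.34317^1 × 0.65683^2 = 0.444157
P(M+6) = 0.65683^3 = 0.283373
The M+4 peak is largest (0.444157); scaling to 100 gives 9.1 : 52.2 : 100.0 : 63.8.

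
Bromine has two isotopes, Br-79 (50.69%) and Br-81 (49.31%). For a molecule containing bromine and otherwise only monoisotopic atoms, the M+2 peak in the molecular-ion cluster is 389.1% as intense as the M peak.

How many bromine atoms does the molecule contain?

4

The M+2/M ratio from n Br atoms is n · q/p = n · 0.4931/0.5069.
n = 3.891 × 0.5069/0.4931 = 4.00 ≈ 4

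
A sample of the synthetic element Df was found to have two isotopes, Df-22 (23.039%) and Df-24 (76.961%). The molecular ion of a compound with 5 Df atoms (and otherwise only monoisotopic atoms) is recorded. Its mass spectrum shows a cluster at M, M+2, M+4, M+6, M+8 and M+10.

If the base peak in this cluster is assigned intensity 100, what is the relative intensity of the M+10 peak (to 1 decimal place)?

Term probabilities: M 0.0006, M+2 0.0108, M+4 0.0724, M+6 0.2420, M+8 0.4041, M+10 0.2700. Base peak = M+8.
P(M+8) = C(5,4) × 0.23039^1 × 0.76961^4 = 5 × 0.23039 × 0.35081876 = 0.404126 (base)
P(M+10) = C(5,5) × 0.23039^0 × 0.76961^5 = 1 × 1.0000 × 0.26999363 = 0.269994
Relative intensity = 0.269994 / 0.404126 × 100 = 66.8

66.8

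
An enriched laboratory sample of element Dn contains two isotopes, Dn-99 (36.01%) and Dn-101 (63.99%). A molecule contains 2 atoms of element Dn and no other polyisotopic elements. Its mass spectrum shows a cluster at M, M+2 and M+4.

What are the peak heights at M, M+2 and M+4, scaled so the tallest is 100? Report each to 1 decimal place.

28.1 : 100.0 : 88.9

Expanding (0.3601 + 0.6399)^2:
P(M) = 0.3601^2 = 0.129672
P(M+2) = 2 × 0.3601^1 × 0.6399^1 = 0.460856
P(M+4) = 0.6399^2 = 0.409472
The M+2 peak is largest (0.460856); scaling to 100 gives 28.1 : 100.0 : 88.9.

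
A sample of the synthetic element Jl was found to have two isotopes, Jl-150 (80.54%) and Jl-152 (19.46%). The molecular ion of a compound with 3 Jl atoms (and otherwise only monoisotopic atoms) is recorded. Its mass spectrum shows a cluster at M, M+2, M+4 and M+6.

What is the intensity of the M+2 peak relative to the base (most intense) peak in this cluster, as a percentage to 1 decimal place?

Binomial terms of (0.8054 + 0.1946)^3: M 0.5224, M+2 0.3787, M+4 0.0915, M+6 0.0074 → M is the base peak.
P(M) = C(3,0) × 0.8054^3 × 0.1946^0 = 1 × 0.52243814 × 1.0000 = 0.522438 (base)
P(M+2) = C(3,1) × 0.8054^2 × 0.1946^1 = 3 × 0.64866916 × 0.1946 = 0.378693
Relative intensity = 0.378693 / 0.522438 × 100 = 72.5

72.5%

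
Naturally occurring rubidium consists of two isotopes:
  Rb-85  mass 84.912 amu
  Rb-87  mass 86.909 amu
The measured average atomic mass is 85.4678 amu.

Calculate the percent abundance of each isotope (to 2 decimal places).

Rb-85: 72.17%, Rb-87: 27.83%

Let x be the fractional abundance of Rb-85; then Rb-87 has abundance 1 − x.
84.912·x + 86.909·(1 − x) = 85.4678
(84.912 − 86.909)·x = 85.4678 − 86.909
x = -1.4412 / -1.997 = 0.72168 → 72.17% Rb-85, 27.83% Rb-87.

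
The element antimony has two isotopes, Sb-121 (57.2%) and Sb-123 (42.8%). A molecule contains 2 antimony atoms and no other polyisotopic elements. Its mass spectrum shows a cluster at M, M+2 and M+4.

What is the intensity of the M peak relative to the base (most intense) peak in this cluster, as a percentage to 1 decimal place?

(0.572 + 0.428)^2 gives M 0.3272, M+2 0.4896, M+4 0.1832; the largest is M+2.
P(M+2) = C(2,1) × 0.572^1 × 0.428^1 = 2 × 0.5720 × 0.4280 = 0.489632 (base)
P(M) = C(2,0) × 0.572^2 × 0.428^0 = 1 × 0.327184 × 1.0000 = 0.327184
Relative intensity = 0.327184 / 0.489632 × 100 = 66.8

66.8%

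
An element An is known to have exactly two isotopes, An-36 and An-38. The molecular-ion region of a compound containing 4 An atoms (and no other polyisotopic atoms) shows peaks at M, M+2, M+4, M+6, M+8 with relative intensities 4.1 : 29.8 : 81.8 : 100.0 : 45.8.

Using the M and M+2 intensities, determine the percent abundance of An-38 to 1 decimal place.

64.5%

Let p = fractional abundance of An-36. I(M+2)/I(M) = [C(4,1)·p^3·(1−p)] / p^4 = 4·(1−p)/p = 29.8/4.1 = 7.2683
(1−p)/p = 7.2683/4 = 1.8171  ⇒  p = 1/(1 + 1.8171) = 0.3550
An-36: 35.5%, An-38: 64.5%.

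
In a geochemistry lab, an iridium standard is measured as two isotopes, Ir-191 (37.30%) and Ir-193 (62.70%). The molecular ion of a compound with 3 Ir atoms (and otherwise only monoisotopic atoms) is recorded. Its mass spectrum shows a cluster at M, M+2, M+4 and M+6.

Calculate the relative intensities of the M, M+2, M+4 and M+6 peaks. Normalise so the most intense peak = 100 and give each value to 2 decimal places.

Each Ir atom is independently Ir-191 (p = 0.3730) or Ir-193 (q = 0.6270); the cluster is the binomial expansion (p + q)^3.
P(M) = 0.3730^3 = 0.051895
P(M+2) = 3 × 0.3730^2 × 0.6270^1 = 0.261702
P(M+4) = 3 × 0.3730^1 × 0.6270^2 = 0.439911
P(M+6) = 0.6270^3 = 0.246492
The M+4 peak is largest (0.439911); scaling to 100 gives 11.80 : 59.49 : 100.00 : 56.03.

11.80 : 59.49 : 100.00 : 56.03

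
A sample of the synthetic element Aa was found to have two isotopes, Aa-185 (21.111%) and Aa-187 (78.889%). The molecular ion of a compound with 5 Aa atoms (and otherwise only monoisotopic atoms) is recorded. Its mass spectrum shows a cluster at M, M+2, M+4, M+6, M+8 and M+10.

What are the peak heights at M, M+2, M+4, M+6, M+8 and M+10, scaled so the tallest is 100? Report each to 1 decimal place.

The 5 Aa atoms are independent, so intensities follow the terms of (0.21111 + 0.78889)^5.
P(M) = 0.21111^5 = 0.000419
P(M+2) = 5 × 0.21111^4 × 0.78889^1 = 0.007835
P(M+4) = 10 × 0.21111^3 × 0.78889^2 = 0.058554
P(M+6) = 10 × 0.21111^2 × 0.78889^3 = 0.218810
P(M+8) = 5 × 0.21111^1 × 0.78889^4 = 0.408832
P(M+10) = 0.78889^5 = 0.305550
The M+8 peak is largest (0.408832); scaling to 100 gives 0.1 : 1.9 : 14.3 : 53.5 : 100.0 : 74.7.

0.1 : 1.9 : 14.3 : 53.5 : 100.0 : 74.7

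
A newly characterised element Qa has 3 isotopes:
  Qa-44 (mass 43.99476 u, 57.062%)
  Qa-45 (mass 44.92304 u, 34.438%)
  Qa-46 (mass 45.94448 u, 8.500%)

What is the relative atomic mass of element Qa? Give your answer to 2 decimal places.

Ar = Σ fᵢ·mᵢ = 0.57062 × 43.99476 + 0.34438 × 44.92304 + 0.08500 × 45.94448
= 25.104290 + 15.470597 + 3.905281 = 44.480168 u

44.48 u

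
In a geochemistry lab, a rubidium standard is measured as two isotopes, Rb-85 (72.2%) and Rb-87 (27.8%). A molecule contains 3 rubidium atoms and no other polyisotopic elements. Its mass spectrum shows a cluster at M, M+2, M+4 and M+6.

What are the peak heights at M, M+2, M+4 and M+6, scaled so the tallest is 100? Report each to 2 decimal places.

Expanding (0.722 + 0.278)^3:
P(M) = 0.722^3 = 0.376367
P(M+2) = 3 × 0.722^2 × 0.278^1 = 0.434751
P(M+4) = 3 × 0.722^1 × 0.278^2 = 0.167397
P(M+6) = 0.278^3 = 0.021485
The M+2 peak is largest (0.434751); scaling to 100 gives 86.57 : 100.00 : 38.50 : 4.94.

86.57 : 100.00 : 38.50 : 4.94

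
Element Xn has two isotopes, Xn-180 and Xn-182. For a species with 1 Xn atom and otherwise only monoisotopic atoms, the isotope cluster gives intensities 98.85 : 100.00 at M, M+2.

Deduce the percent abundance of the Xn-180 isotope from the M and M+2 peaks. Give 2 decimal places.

49.71%

Let p = fractional abundance of Xn-180. I(M+2)/I(M) = [C(1,1)·p^0·(1−p)] / p^1 = 1·(1−p)/p = 100.00/98.85 = 1.0116
(1−p)/p = 1.0116/1 = 1.0116  ⇒  p = 1/(1 + 1.0116) = 0.4971
Xn-180: 49.71%, Xn-182: 50.29%.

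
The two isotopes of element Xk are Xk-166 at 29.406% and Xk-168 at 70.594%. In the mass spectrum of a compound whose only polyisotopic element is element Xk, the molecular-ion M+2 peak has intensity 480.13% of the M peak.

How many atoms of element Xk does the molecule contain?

2

With n Xk atoms, P(M+2)/P(M) = C(n,1)·p^(n−1)q / p^n = n·q/p = n · 0.70594/0.29406.
n = 4.8013 × 0.29406/0.70594 = 2.00 ≈ 2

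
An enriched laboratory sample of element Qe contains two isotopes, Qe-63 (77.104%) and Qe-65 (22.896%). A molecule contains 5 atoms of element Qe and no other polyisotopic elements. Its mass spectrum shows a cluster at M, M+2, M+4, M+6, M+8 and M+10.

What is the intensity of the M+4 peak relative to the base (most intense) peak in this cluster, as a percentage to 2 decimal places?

(0.77104 + 0.22896)^5 gives M 0.2725, M+2 0.4046, M+4 0.2403, M+6 0.0714, M+8 0.0106, M+10 0.0006; the largest is M+2.
P(M+2) = C(5,1) × 0.77104^4 × 0.22896^1 = 5 × 0.35343344 × 0.22896 = 0.404611 (base)
P(M+4) = C(5,2) × 0.77104^3 × 0.22896^2 = 10 × 0.45838535 × 0.05242268 = 0.240298
Relative intensity = 0.240298 / 0.404611 × 100 = 59.39

59.39%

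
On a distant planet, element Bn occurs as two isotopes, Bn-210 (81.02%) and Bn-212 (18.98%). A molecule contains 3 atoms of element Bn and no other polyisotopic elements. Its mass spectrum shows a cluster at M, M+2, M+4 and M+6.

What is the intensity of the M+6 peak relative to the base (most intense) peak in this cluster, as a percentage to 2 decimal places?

Term probabilities: M 0.5318, M+2 0.3738, M+4 0.0876, M+6 0.0068. Base peak = M.
P(M) = C(3,0) × 0.8102^3 × 0.1898^0 = 1 × 0.53183476 × 1.0000 = 0.531835 (base)
P(M+6) = C(3,3) × 0.8102^0 × 0.1898^3 = 1 × 1.0000 × 0.00683736 = 0.006837
Relative intensity = 0.006837 / 0.531835 × 100 = 1.29

1.29%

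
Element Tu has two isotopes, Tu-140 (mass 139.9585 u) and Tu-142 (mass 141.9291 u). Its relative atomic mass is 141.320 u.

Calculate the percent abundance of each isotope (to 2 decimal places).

Let x be the fractional abundance of Tu-140; then Tu-142 has abundance 1 − x.
139.9585·x + 141.9291·(1 − x) = 141.320
(139.9585 − 141.9291)·x = 141.320 − 141.9291
x = -0.6091 / -1.9706 = 0.30909 → 30.91% Tu-140, 69.09% Tu-142.

Tu-140: 30.91%, Tu-142: 69.09%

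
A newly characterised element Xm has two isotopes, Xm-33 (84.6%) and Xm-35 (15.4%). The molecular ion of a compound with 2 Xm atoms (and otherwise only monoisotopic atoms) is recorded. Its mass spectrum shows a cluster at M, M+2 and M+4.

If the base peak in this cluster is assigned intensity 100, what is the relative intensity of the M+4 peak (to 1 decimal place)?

3.3

(0.846 + 0.154)^2 gives M 0.7157, M+2 0.2606, M+4 0.0237; the largest is M.
P(M) = C(2,0) × 0.846^2 × 0.154^0 = 1 × 0.715716 × 1.0000 = 0.715716 (base)
P(M+4) = C(2,2) × 0.846^0 × 0.154^2 = 1 × 1.0000 × 0.023716 = 0.023716
Relative intensity = 0.023716 / 0.715716 × 100 = 3.3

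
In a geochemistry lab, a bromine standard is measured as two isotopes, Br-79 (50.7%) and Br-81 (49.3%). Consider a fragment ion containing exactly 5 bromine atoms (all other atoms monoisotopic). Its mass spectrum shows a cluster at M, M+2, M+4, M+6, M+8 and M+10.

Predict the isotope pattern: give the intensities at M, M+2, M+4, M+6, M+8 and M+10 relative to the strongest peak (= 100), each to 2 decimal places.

The 5 Br atoms are independent, so intensities follow the terms of (0.507 + 0.493)^5.
P(M) = 0.507^5 = 0.033500
P(M+2) = 5 × 0.507^4 × 0.493^1 = 0.162873
P(M+4) = 10 × 0.507^3 × 0.493^2 = 0.316751
P(M+6) = 10 × 0.507^2 × 0.493^3 = 0.308004
P(M+8) = 5 × 0.507^1 × 0.493^4 = 0.149750
P(M+10) = 0.493^5 = 0.029123
The M+4 peak is largest (0.316751); scaling to 100 gives 10.58 : 51.42 : 100.00 : 97.24 : 47.28 : 9.19.

10.58 : 51.42 : 100.00 : 97.24 : 47.28 : 9.19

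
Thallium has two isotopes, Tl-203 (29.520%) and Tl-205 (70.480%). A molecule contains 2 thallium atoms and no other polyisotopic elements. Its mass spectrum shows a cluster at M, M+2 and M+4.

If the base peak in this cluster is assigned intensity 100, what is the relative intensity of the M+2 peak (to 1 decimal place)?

Binomial terms of (0.29520 + 0.70480)^2: M 0.0871, M+2 0.4161, M+4 0.4967 → M+4 is the base peak.
P(M+4) = C(2,2) × 0.29520^0 × 0.70480^2 = 1 × 1.0000 × 0.49674304 = 0.496743 (base)
P(M+2) = C(2,1) × 0.29520^1 × 0.70480^1 = 2 × 0.2952 × 0.7048 = 0.416114
Relative intensity = 0.416114 / 0.496743 × 100 = 83.8

83.8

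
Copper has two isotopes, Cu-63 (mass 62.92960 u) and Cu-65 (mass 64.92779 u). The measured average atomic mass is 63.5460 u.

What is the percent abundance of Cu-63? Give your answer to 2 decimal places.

Writing the weighted mean with unknown fraction x of Cu-63:
62.92960·x + 64.92779·(1 − x) = 63.5460
(62.92960 − 64.92779)·x = 63.5460 − 64.92779
x = -1.38179 / -1.99819 = 0.69152 → 69.15% Cu-63, 30.85% Cu-65.

69.15%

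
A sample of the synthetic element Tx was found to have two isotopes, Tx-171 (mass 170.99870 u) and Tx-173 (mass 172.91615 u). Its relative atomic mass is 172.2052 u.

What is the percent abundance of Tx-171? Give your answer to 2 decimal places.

37.08%

With x = fraction of Tx-171 (so Tx-173 is 1 − x):
170.99870·x + 172.91615·(1 − x) = 172.2052
(170.99870 − 172.91615)·x = 172.2052 − 172.91615
x = -0.71095 / -1.91745 = 0.37078 → 37.08% Tx-171, 62.92% Tx-173.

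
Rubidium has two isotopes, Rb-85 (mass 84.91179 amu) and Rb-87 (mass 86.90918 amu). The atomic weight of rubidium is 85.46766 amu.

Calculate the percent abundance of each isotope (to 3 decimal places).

Rb-85: 72.170%, Rb-87: 27.830%

With x = fraction of Rb-85 (so Rb-87 is 1 − x):
84.91179·x + 86.90918·(1 − x) = 85.46766
(84.91179 − 86.90918)·x = 85.46766 − 86.90918
x = -1.44152 / -1.99739 = 0.72170 → 72.170% Rb-85, 27.830% Rb-87.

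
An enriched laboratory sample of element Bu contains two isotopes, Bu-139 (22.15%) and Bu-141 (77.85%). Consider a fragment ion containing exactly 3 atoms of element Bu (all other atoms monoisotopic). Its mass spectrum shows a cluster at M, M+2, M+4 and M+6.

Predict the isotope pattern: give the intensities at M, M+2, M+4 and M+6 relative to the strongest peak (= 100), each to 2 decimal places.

2.30 : 24.29 : 85.36 : 100.00

The 3 Bu atoms are independent, so intensities follow the terms of (0.2215 + 0.7785)^3.
P(M) = 0.2215^3 = 0.010867
P(M+2) = 3 × 0.2215^2 × 0.7785^1 = 0.114585
P(M+4) = 3 × 0.2215^1 × 0.7785^2 = 0.402728
P(M+6) = 0.7785^3 = 0.471819
The M+6 peak is largest (0.471819); scaling to 100 gives 2.30 : 24.29 : 85.36 : 100.00.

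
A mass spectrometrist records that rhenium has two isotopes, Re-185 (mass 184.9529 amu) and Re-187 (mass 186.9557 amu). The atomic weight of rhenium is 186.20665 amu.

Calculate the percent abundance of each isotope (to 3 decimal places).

Writing the weighted mean with unknown fraction x of Re-185:
184.9529·x + 186.9557·(1 − x) = 186.20665
(184.9529 − 186.9557)·x = 186.20665 − 186.9557
x = -0.74905 / -2.0028 = 0.37400 → 37.400% Re-185, 62.600% Re-187.

Re-185: 37.400%, Re-187: 62.600%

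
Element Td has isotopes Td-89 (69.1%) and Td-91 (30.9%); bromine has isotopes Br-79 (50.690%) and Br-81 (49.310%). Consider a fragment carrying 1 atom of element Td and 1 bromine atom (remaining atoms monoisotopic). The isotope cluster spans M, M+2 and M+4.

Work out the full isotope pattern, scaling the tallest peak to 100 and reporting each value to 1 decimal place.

70.4 : 100.0 : 30.6

Element Td pattern (n=1): 0.6910 : 0.3090
Bromine pattern (n=1): 0.5069 : 0.4931
Convolve the two distributions (both contribute in 2-u steps):
  M: 0.6910×0.5069 = 0.350268
  M+2: 0.6910×0.4931 + 0.3090×0.5069 = 0.497364
  M+4: 0.3090×0.4931 = 0.152368
Scale to base peak (0.497364) = 100: 70.4 : 100.0 : 30.6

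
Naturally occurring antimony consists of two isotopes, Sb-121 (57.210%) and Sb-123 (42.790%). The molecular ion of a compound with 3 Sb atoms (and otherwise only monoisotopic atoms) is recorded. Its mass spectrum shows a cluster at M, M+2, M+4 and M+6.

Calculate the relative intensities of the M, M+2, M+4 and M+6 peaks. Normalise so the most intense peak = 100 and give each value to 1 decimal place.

44.6 : 100.0 : 74.8 : 18.6

Each Sb atom is independently Sb-121 (p = 0.57210) or Sb-123 (q = 0.42790); the cluster is the binomial expansion (p + q)^3.
P(M) = 0.57210^3 = 0.187247
P(M+2) = 3 × 0.57210^2 × 0.42790^1 = 0.420153
P(M+4) = 3 × 0.57210^1 × 0.42790^2 = 0.314252
P(M+6) = 0.42790^3 = 0.078348
The M+2 peak is largest (0.420153); scaling to 100 gives 44.6 : 100.0 : 74.8 : 18.6.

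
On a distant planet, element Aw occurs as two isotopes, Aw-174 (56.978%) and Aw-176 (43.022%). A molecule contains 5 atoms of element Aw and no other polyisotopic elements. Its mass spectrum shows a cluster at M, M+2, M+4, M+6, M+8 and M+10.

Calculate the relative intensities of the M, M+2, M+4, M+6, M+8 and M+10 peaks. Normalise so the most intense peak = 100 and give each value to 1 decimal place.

Each Aw atom is independently Aw-174 (p = 0.56978) or Aw-176 (q = 0.43022); the cluster is the binomial expansion (p + q)^5.
P(M) = 0.56978^5 = 0.060053
P(M+2) = 5 × 0.56978^4 × 0.43022^1 = 0.226720
P(M+4) = 10 × 0.56978^3 × 0.43022^2 = 0.342376
P(M+6) = 10 × 0.56978^2 × 0.43022^3 = 0.258515
P(M+8) = 5 × 0.56978^1 × 0.43022^4 = 0.097598
P(M+10) = 0.43022^5 = 0.014738
The M+4 peak is largest (0.342376); scaling to 100 gives 17.5 : 66.2 : 100.0 : 75.5 : 28.5 : 4.3.

17.5 : 66.2 : 100.0 : 75.5 : 28.5 : 4.3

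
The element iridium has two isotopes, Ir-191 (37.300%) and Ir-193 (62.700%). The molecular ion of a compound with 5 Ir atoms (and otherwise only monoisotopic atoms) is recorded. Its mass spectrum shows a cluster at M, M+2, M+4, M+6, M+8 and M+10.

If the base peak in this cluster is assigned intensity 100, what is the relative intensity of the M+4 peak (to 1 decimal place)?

59.5

Term probabilities: M 0.0072, M+2 0.0607, M+4 0.2040, M+6 0.3429, M+8 0.2882, M+10 0.0969. Base peak = M+6.
P(M+6) = C(5,3) × 0.37300^2 × 0.62700^3 = 10 × 0.139129 × 0.24649188 = 0.342942 (base)
P(M+4) = C(5,2) × 0.37300^3 × 0.62700^2 = 10 × 0.05189512 × 0.393129 = 0.204015
Relative intensity = 0.204015 / 0.342942 × 100 = 59.5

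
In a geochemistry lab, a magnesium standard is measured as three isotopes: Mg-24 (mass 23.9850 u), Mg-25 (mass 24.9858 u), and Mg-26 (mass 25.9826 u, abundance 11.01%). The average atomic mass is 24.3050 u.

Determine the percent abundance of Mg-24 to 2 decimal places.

78.99%

The remaining 88.99% is split between Mg-24 (fraction x) and Mg-25 (fraction 0.8899 − x).
Substituting: 23.9850x + 24.9858(0.8899 − x) = 21.44431574
(23.9850 − 24.9858)x = -0.79054768  ⇒  x = 0.78992, y = 0.09998
Mg-24: 78.99%, Mg-25: 10.00%.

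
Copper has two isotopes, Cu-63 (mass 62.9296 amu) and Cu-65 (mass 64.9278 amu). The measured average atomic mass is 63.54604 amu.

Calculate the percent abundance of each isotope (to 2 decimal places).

Cu-63: 69.15%, Cu-65: 30.85%

With x = fraction of Cu-63 (so Cu-65 is 1 − x):
62.9296·x + 64.9278·(1 − x) = 63.54604
(62.9296 − 64.9278)·x = 63.54604 − 64.9278
x = -1.38176 / -1.9982 = 0.69150 → 69.15% Cu-63, 30.85% Cu-65.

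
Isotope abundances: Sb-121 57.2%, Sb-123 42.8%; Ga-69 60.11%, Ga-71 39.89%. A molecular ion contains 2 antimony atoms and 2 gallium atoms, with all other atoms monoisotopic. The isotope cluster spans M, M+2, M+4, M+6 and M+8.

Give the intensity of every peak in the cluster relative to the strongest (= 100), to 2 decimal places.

33.48 : 94.55 : 100.00 : 46.95 : 8.26

Antimony pattern (n=2): 0.327184 : 0.489632 : 0.183184
Gallium pattern (n=2): 0.36132121 : 0.47955758 : 0.15912121
Convolve the two distributions (both contribute in 2-u steps):
  M: 0.327184×0.36132121 = 0.118219
  M+2: 0.327184×0.47955758 + 0.489632×0.36132121 = 0.333818
  M+4: 0.327184×0.15912121 + 0.489632×0.47955758 + 0.183184×0.36132121 = 0.353057
  M+6: 0.489632×0.15912121 + 0.183184×0.47955758 = 0.165758
  M+8: 0.183184×0.15912121 = 0.029148
Scale to base peak (0.353057) = 100: 33.48 : 94.55 : 100.00 : 46.95 : 8.26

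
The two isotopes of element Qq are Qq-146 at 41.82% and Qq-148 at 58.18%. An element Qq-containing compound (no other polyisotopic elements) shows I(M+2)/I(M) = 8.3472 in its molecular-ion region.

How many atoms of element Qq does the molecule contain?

For n independent Qq atoms, I(M+2)/I(M) = n · (abundance Qq-148) / (abundance Qq-146) = n · 0.5818/0.4182.
n = 8.3472 × 0.4182/0.5818 = 6.00 ≈ 6

6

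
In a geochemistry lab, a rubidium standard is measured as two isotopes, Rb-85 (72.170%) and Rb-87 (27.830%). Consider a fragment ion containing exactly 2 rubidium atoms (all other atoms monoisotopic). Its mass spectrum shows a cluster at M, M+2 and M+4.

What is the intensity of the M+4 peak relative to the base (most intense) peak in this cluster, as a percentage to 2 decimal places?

14.87%

Term probabilities: M 0.5209, M+2 0.4017, M+4 0.0775. Base peak = M.
P(M) = C(2,0) × 0.72170^2 × 0.27830^0 = 1 × 0.52085089 × 1.0000 = 0.520851 (base)
P(M+4) = C(2,2) × 0.72170^0 × 0.27830^2 = 1 × 1.0000 × 0.07745089 = 0.077451
Relative intensity = 0.077451 / 0.520851 × 100 = 14.87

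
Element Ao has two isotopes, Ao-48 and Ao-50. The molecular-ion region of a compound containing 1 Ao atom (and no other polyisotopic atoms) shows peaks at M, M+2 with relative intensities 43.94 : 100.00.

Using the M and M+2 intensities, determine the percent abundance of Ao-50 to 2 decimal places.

69.47%

If p is the fraction of Ao that is Ao-48, then I(M+2)/I(M) = [C(1,1)·p^0·(1−p)] / p^1 = 1·(1−p)/p = 100.00/43.94 = 2.2758
(1−p)/p = 2.2758/1 = 2.2758  ⇒  p = 1/(1 + 2.2758) = 0.3053
Ao-48: 30.53%, Ao-50: 69.47%.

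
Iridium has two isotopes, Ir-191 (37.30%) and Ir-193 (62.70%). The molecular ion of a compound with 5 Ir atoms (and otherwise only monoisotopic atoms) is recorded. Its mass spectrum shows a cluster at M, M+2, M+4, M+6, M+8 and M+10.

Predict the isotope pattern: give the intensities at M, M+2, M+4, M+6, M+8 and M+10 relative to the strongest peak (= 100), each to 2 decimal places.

Expanding (0.3730 + 0.6270)^5:
P(M) = 0.3730^5 = 0.007220
P(M+2) = 5 × 0.3730^4 × 0.6270^1 = 0.060684
P(M+4) = 10 × 0.3730^3 × 0.6270^2 = 0.204015
P(M+6) = 10 × 0.3730^2 × 0.6270^3 = 0.342942
P(M+8) = 5 × 0.3730^1 × 0.6270^4 = 0.288237
P(M+10) = 0.6270^5 = 0.096903
The M+6 peak is largest (0.342942); scaling to 100 gives 2.11 : 17.70 : 59.49 : 100.00 : 84.05 : 28.26.

2.11 : 17.70 : 59.49 : 100.00 : 84.05 : 28.26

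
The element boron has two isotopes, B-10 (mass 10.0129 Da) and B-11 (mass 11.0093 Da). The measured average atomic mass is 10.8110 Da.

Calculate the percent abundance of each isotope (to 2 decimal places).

B-10: 19.90%, B-11: 80.10%

Writing the weighted mean with unknown fraction x of B-10:
10.0129·x + 11.0093·(1 − x) = 10.8110
(10.0129 − 11.0093)·x = 10.8110 − 11.0093
x = -0.1983 / -0.9964 = 0.19902 → 19.90% B-10, 80.10% B-11.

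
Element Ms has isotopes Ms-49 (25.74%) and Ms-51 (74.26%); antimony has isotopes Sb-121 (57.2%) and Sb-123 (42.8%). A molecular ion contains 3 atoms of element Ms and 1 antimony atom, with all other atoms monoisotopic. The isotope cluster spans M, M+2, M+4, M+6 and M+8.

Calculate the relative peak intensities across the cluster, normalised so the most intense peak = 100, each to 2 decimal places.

2.34 : 22.02 : 73.65 : 100.00 : 42.08

Element Ms pattern (n=3): 0.01705398 : 0.14760235 : 0.42583337 : 0.4095103
Antimony pattern (n=1): 0.5720 : 0.4280
Convolve the two distributions (both contribute in 2-u steps):
  M: 0.01705398×0.5720 = 0.009755
  M+2: 0.01705398×0.4280 + 0.14760235×0.5720 = 0.091728
  M+4: 0.14760235×0.4280 + 0.42583337×0.5720 = 0.306750
  M+6: 0.42583337×0.4280 + 0.4095103×0.5720 = 0.416497
  M+8: 0.4095103×0.4280 = 0.175270
Scale to base peak (0.416497) = 100: 2.34 : 22.02 : 73.65 : 100.00 : 42.08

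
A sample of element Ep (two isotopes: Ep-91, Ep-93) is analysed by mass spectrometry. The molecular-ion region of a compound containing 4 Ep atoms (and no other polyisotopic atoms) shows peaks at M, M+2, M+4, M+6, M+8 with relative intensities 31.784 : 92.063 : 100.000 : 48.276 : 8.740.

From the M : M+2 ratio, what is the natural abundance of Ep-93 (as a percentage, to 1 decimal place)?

42.0%

Write p for the Ep-91 fraction. I(M+2)/I(M) = [C(4,1)·p^3·(1−p)] / p^4 = 4·(1−p)/p = 92.063/31.784 = 2.8965
(1−p)/p = 2.8965/4 = 0.7241  ⇒  p = 1/(1 + 0.7241) = 0.5800
Ep-91: 58.0%, Ep-93: 42.0%.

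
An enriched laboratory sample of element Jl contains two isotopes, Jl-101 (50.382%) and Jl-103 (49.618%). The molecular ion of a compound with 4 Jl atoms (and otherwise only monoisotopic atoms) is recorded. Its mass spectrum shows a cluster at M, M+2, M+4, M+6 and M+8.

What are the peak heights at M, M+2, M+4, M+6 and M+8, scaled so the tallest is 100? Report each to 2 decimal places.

The 4 Jl atoms are independent, so intensities follow the terms of (0.50382 + 0.49618)^4.
P(M) = 0.50382^4 = 0.064432
P(M+2) = 4 × 0.50382^3 × 0.49618^1 = 0.253820
P(M+4) = 6 × 0.50382^2 × 0.49618^2 = 0.374956
P(M+6) = 4 × 0.50382^1 × 0.49618^3 = 0.246180
P(M+8) = 0.49618^4 = 0.060612
The M+4 peak is largest (0.374956); scaling to 100 gives 17.18 : 67.69 : 100.00 : 65.66 : 16.17.

17.18 : 67.69 : 100.00 : 65.66 : 16.17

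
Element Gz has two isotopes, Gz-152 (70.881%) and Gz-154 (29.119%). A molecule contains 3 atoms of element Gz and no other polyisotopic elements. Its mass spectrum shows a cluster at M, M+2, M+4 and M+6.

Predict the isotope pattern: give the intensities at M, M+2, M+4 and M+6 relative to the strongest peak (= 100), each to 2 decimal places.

81.14 : 100.00 : 41.08 : 5.63

Expanding (0.70881 + 0.29119)^3:
P(M) = 0.70881^3 = 0.356114
P(M+2) = 3 × 0.70881^2 × 0.29119^1 = 0.438892
P(M+4) = 3 × 0.70881^1 × 0.29119^2 = 0.180303
P(M+6) = 0.29119^3 = 0.024690
The M+2 peak is largest (0.438892); scaling to 100 gives 81.14 : 100.00 : 41.08 : 5.63.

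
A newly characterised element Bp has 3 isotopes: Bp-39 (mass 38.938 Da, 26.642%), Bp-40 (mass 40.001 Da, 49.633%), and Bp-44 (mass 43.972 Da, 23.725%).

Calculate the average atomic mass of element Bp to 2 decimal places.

Average mass = Σ (abundance × isotope mass) = 0.26642 × 38.938 + 0.49633 × 40.001 + 0.23725 × 43.972
= 10.3739 + 19.8537 + 10.4324 = 40.6600 Da

40.66 Da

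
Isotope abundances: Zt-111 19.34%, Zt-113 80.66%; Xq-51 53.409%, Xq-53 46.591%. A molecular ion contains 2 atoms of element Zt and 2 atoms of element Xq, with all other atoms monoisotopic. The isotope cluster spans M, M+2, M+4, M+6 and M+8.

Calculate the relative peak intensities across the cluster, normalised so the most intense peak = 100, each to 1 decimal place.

Element Zt pattern (n=2): 0.03740356 : 0.31199288 : 0.65060356
Element Xq pattern (n=2): 0.28525213 : 0.49767574 : 0.21707213
Convolve the two distributions (both contribute in 2-u steps):
  M: 0.03740356×0.28525213 = 0.010669
  M+2: 0.03740356×0.49767574 + 0.31199288×0.28525213 = 0.107611
  M+4: 0.03740356×0.21707213 + 0.31199288×0.49767574 + 0.65060356×0.28525213 = 0.348977
  M+6: 0.31199288×0.21707213 + 0.65060356×0.49767574 = 0.391515
  M+8: 0.65060356×0.21707213 = 0.141228
Scale to base peak (0.391515) = 100: 2.7 : 27.5 : 89.1 : 100.0 : 36.1

2.7 : 27.5 : 89.1 : 100.0 : 36.1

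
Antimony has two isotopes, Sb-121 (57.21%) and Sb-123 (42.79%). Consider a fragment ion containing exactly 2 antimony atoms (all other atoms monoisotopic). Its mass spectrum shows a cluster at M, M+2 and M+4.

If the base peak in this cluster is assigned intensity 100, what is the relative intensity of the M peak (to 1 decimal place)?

Binomial terms of (0.5721 + 0.4279)^2: M 0.3273, M+2 0.4896, M+4 0.1831 → M+2 is the base peak.
P(M+2) = C(2,1) × 0.5721^1 × 0.4279^1 = 2 × 0.5721 × 0.4279 = 0.489603 (base)
P(M) = C(2,0) × 0.5721^2 × 0.4279^0 = 1 × 0.32729841 × 1.0000 = 0.327298
Relative intensity = 0.327298 / 0.489603 × 100 = 66.8

66.8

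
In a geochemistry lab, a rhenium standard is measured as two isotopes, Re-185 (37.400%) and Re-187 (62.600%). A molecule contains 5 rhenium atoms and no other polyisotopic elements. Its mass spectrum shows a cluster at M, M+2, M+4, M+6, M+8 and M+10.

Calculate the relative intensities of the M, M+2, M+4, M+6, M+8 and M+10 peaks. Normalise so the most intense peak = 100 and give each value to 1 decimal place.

2.1 : 17.8 : 59.7 : 100.0 : 83.7 : 28.0

Expanding (0.37400 + 0.62600)^5:
P(M) = 0.37400^5 = 0.007317
P(M+2) = 5 × 0.37400^4 × 0.62600^1 = 0.061239
P(M+4) = 10 × 0.37400^3 × 0.62600^2 = 0.205005
P(M+6) = 10 × 0.37400^2 × 0.62600^3 = 0.343136
P(M+8) = 5 × 0.37400^1 × 0.62600^4 = 0.287170
P(M+10) = 0.62600^5 = 0.096133
The M+6 peak is largest (0.343136); scaling to 100 gives 2.1 : 17.8 : 59.7 : 100.0 : 83.7 : 28.0.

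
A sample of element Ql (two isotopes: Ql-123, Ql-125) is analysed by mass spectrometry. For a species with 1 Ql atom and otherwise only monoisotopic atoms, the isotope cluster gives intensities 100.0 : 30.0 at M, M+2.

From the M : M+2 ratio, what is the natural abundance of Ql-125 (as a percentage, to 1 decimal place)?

Let p = fractional abundance of Ql-123. I(M+2)/I(M) = [C(1,1)·p^0·(1−p)] / p^1 = 1·(1−p)/p = 30.0/100.0 = 0.3000
(1−p)/p = 0.3000/1 = 0.3000  ⇒  p = 1/(1 + 0.3000) = 0.7692
Ql-123: 76.9%, Ql-125: 23.1%.

23.1%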